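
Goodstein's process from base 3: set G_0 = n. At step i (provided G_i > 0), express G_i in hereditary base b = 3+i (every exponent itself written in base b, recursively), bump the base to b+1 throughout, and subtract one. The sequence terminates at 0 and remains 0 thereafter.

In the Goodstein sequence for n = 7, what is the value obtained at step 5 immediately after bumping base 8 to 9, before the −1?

7 —HB3→ 2·3 + 1 —bump→ 2·4 + 1 = 9 —(−1)→ 8
8 —HB4→ 2·4 —bump→ 2·5 = 10 —(−1)→ 9
9 —HB5→ 5 + 4 —bump→ 6 + 4 = 10 —(−1)→ 9
9 —HB6→ 6 + 3 —bump→ 7 + 3 = 10 —(−1)→ 9
9 —HB7→ 7 + 2 —bump→ 8 + 2 = 10 —(−1)→ 9
9 —HB8→ 8 + 1 —bump→ 9 + 1 = 10 —(−1)→ 9

10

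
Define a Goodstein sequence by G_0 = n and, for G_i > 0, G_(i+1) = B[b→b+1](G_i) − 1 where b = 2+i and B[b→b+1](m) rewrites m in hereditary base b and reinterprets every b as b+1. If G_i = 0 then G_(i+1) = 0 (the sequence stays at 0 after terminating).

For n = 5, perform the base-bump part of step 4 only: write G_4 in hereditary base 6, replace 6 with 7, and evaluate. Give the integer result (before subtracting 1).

1198

step 0: 5 = 2^2 + 1; sub 3 for 2: 3^3 + 1; = 28; G_1 = 28−1 = 27
step 1: 27 = 3^3; sub 4 for 3: 4^4; = 256; G_2 = 256−1 = 255
step 2: 255 = 3·4^3 + 3·4^2 + 3·4 + 3; sub 5 for 4: 3·5^3 + 3·5^2 + 3·5 + 3; = 468; G_3 = 468−1 = 467
step 3: 467 = 3·5^3 + 3·5^2 + 3·5 + 2; sub 6 for 5: 3·6^3 + 3·6^2 + 3·6 + 2; = 776; G_4 = 776−1 = 775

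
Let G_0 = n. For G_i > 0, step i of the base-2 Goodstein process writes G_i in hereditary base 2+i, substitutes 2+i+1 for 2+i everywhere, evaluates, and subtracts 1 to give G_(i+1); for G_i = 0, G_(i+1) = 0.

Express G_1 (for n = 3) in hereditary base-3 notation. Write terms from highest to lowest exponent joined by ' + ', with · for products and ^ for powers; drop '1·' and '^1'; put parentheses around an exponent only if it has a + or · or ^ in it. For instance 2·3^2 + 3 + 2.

3

3 —HB2→ 2 + 1 —bump→ 3 + 1 = 4 —(−1)→ 3
3 —HB3→ 3 —bump→ 4 = 4 —(−1)→ 3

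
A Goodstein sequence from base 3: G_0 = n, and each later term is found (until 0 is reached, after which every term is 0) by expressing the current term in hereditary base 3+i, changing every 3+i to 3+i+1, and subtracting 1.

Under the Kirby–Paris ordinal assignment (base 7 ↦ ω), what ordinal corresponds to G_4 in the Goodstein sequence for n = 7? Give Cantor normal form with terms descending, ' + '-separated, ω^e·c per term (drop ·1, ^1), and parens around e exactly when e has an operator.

ω + 2

G_0=7  [base 3] 2·3 + 1  →[3↦4]→  2·4 + 1 = 9  −1 ⇒ G_1=8
G_1=8  [base 4] 2·4  →[4↦5]→  2·5 = 10  −1 ⇒ G_2=9
G_2=9  [base 5] 5 + 4  →[5↦6]→  6 + 4 = 10  −1 ⇒ G_3=9
G_3=9  [base 6] 6 + 3  →[6↦7]→  7 + 3 = 10  −1 ⇒ G_4=9
G_4=9  [base 7] 7 + 2  →[7↦8]→  8 + 2 = 10  −1 ⇒ G_5=9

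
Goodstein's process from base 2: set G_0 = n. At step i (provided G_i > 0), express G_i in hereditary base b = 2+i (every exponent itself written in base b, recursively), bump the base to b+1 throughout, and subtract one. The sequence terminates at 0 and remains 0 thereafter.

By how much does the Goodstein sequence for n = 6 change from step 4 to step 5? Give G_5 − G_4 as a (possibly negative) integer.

51384

[0] 6 ≡ 2^2 + 2 (base 2). Lift 3: 30. −1: 29.
[1] 29 ≡ 3^3 + 2 (base 3). Lift 4: 258. −1: 257.
[2] 257 ≡ 4^4 + 1 (base 4). Lift 5: 3126. −1: 3125.
[3] 3125 ≡ 5^5 (base 5). Lift 6: 46656. −1: 46655.
[4] 46655 ≡ 5·6^5 + 5·6^4 + 5·6^3 + 5·6^2 + 5·6 + 5 (base 6). Lift 7: 98040. −1: 98039.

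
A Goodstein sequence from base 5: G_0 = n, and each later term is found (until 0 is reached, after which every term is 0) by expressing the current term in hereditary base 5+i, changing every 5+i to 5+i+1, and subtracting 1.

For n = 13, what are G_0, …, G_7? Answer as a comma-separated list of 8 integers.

step 0: 13 = 2·5 + 3; sub 6 for 5: 2·6 + 3; = 15; G_1 = 15−1 = 14
step 1: 14 = 2·6 + 2; sub 7 for 6: 2·7 + 2; = 16; G_2 = 16−1 = 15
step 2: 15 = 2·7 + 1; sub 8 for 7: 2·8 + 1; = 17; G_3 = 17−1 = 16
step 3: 16 = 2·8; sub 9 for 8: 2·9; = 18; G_4 = 18−1 = 17
step 4: 17 = 9 + 8; sub 10 for 9: 10 + 8; = 18; G_5 = 18−1 = 17
step 5: 17 = 10 + 7; sub 11 for 10: 11 + 7; = 18; G_6 = 18−1 = 17
step 6: 17 = 11 + 6; sub 12 for 11: 12 + 6; = 18; G_7 = 18−1 = 17

13, 14, 15, 16, 17, 17, 17, 17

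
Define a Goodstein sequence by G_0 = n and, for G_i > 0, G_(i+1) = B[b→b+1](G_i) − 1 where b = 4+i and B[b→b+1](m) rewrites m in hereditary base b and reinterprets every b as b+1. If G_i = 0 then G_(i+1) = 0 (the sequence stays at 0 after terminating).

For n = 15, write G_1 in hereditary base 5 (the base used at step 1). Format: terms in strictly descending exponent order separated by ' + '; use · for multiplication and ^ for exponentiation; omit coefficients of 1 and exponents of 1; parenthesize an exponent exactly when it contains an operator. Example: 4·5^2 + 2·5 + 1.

3·5 + 2

G_0 = 15. HB_4(15) = 3·4 + 3. Bump = 18. G_1 = 17.
G_1 = 17. HB_5(17) = 3·5 + 2. Bump = 20. G_2 = 19.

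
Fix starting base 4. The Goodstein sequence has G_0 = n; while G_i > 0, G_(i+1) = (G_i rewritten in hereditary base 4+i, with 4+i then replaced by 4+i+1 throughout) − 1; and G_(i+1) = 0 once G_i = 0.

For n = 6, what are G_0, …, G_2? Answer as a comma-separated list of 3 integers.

base 4: 6 = 4 + 2; at 5: 5 + 2 = 7; next = 6
base 5: 6 = 5 + 1; at 6: 6 + 1 = 7; next = 6

6, 6, 6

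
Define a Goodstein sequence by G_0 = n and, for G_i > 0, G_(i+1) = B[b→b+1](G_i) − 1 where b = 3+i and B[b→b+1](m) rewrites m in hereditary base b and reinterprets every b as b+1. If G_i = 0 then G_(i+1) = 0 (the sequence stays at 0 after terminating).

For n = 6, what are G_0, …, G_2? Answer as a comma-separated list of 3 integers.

G_0=6  [base 3] 2·3  →[3↦4]→  2·4 = 8  −1 ⇒ G_1=7
G_1=7  [base 4] 4 + 3  →[4↦5]→  5 + 3 = 8  −1 ⇒ G_2=7

6, 7, 7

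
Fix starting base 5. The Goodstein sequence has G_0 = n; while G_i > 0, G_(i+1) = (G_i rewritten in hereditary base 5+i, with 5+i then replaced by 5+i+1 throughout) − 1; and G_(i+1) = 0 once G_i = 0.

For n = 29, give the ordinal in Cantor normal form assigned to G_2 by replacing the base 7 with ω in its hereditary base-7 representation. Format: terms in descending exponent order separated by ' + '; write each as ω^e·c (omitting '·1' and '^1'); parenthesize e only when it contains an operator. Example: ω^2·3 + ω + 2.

ω^2 + 2

i=0: 29 = 5^2 + 4 (b=5); 5→6: 6^2 + 4 = 40; 40−1 = 39
i=1: 39 = 6^2 + 3 (b=6); 6→7: 7^2 + 3 = 52; 52−1 = 51
i=2: 51 = 7^2 + 2 (b=7); 7→8: 8^2 + 2 = 66; 66−1 = 65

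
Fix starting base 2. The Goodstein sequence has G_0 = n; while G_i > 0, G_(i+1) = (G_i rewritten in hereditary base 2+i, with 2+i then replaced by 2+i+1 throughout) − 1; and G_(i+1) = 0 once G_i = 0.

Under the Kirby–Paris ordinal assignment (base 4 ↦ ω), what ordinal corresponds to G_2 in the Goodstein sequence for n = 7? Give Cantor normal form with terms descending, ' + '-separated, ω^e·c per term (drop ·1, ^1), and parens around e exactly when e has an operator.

ω^ω + 3

G_0=7  [base 2] 2^2 + 2 + 1  →[2↦3]→  3^3 + 3 + 1 = 31  −1 ⇒ G_1=30
G_1=30  [base 3] 3^3 + 3  →[3↦4]→  4^4 + 4 = 260  −1 ⇒ G_2=259
G_2=259  [base 4] 4^4 + 3  →[4↦5]→  5^5 + 3 = 3128  −1 ⇒ G_3=3127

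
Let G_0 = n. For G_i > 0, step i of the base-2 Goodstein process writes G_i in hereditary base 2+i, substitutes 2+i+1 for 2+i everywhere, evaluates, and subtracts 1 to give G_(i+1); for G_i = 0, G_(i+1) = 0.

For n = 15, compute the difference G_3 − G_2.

i=0: 15 = 2^(2 + 1) + 2^2 + 2 + 1 (b=2); 2→3: 3^(3 + 1) + 3^3 + 3 + 1 = 112; 112−1 = 111
i=1: 111 = 3^(3 + 1) + 3^3 + 3 (b=3); 3→4: 4^(4 + 1) + 4^4 + 4 = 1284; 1284−1 = 1283
i=2: 1283 = 4^(4 + 1) + 4^4 + 3 (b=4); 4→5: 5^(5 + 1) + 5^5 + 3 = 18753; 18753−1 = 18752

17469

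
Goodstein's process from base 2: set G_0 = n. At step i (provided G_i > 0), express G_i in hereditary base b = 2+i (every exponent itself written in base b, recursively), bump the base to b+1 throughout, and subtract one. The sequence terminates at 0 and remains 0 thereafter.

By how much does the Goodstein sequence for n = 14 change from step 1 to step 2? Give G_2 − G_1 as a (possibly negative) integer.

i=0: 14 = 2^(2 + 1) + 2^2 + 2 (b=2); 2→3: 3^(3 + 1) + 3^3 + 3 = 111; 111−1 = 110
i=1: 110 = 3^(3 + 1) + 3^3 + 2 (b=3); 3→4: 4^(4 + 1) + 4^4 + 2 = 1282; 1282−1 = 1281

1171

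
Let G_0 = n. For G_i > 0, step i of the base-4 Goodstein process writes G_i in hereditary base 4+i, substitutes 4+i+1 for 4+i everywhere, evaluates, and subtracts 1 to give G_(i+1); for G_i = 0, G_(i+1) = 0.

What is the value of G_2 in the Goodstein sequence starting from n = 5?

5

base 4: 5 = 4 + 1; at 5: 5 + 1 = 6; next = 5
base 5: 5 = 5; at 6: 6 = 6; next = 5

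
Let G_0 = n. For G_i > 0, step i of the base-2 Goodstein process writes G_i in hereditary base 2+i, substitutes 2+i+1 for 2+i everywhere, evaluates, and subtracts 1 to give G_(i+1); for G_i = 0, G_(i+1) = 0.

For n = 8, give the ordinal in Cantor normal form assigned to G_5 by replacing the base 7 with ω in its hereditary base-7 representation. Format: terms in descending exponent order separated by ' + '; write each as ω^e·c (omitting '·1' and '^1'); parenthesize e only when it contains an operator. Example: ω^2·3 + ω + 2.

G_0=8  [base 2] 2^(2 + 1)  →[2↦3]→  3^(3 + 1) = 81  −1 ⇒ G_1=80
G_1=80  [base 3] 2·3^3 + 2·3^2 + 2·3 + 2  →[3↦4]→  2·4^4 + 2·4^2 + 2·4 + 2 = 554  −1 ⇒ G_2=553
G_2=553  [base 4] 2·4^4 + 2·4^2 + 2·4 + 1  →[4↦5]→  2·5^5 + 2·5^2 + 2·5 + 1 = 6311  −1 ⇒ G_3=6310
G_3=6310  [base 5] 2·5^5 + 2·5^2 + 2·5  →[5↦6]→  2·6^6 + 2·6^2 + 2·6 = 93396  −1 ⇒ G_4=93395
G_4=93395  [base 6] 2·6^6 + 2·6^2 + 6 + 5  →[6↦7]→  2·7^7 + 2·7^2 + 7 + 5 = 1647196  −1 ⇒ G_5=1647195
G_5=1647195  [base 7] 2·7^7 + 2·7^2 + 7 + 4  →[7↦8]→  2·8^8 + 2·8^2 + 8 + 4 = 33554572  −1 ⇒ G_6=33554571

ω^ω·2 + ω^2·2 + ω + 4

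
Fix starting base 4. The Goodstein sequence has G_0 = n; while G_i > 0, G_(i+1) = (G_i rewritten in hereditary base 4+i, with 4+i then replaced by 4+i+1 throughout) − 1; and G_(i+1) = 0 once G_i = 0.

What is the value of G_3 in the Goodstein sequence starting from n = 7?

7

G_0=7  [base 4] 4 + 3  →[4↦5]→  5 + 3 = 8  −1 ⇒ G_1=7
G_1=7  [base 5] 5 + 2  →[5↦6]→  6 + 2 = 8  −1 ⇒ G_2=7
G_2=7  [base 6] 6 + 1  →[6↦7]→  7 + 1 = 8  −1 ⇒ G_3=7
G_3=7  [base 7] 7  →[7↦8]→  8 = 8  −1 ⇒ G_4=7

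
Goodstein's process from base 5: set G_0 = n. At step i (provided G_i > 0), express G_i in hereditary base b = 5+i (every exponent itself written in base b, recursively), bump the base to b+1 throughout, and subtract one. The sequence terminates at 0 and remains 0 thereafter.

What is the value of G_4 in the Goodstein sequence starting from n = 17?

step 0: 17 = 3·5 + 2; sub 6 for 5: 3·6 + 2; = 20; G_1 = 20−1 = 19
step 1: 19 = 3·6 + 1; sub 7 for 6: 3·7 + 1; = 22; G_2 = 22−1 = 21
step 2: 21 = 3·7; sub 8 for 7: 3·8; = 24; G_3 = 24−1 = 23
step 3: 23 = 2·8 + 7; sub 9 for 8: 2·9 + 7; = 25; G_4 = 25−1 = 24
step 4: 24 = 2·9 + 6; sub 10 for 9: 2·10 + 6; = 26; G_5 = 26−1 = 25

24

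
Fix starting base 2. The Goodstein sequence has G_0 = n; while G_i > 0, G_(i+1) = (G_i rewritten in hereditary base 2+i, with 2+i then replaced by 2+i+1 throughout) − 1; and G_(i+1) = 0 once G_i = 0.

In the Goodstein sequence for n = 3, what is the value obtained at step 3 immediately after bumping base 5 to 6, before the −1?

2

step 0: 3 = 2 + 1; sub 3 for 2: 3 + 1; = 4; G_1 = 4−1 = 3
step 1: 3 = 3; sub 4 for 3: 4; = 4; G_2 = 4−1 = 3
step 2: 3 = 3; sub 5 for 4: 3; = 3; G_3 = 3−1 = 2
step 3: 2 = 2; sub 6 for 5: 2; = 2; G_4 = 2−1 = 1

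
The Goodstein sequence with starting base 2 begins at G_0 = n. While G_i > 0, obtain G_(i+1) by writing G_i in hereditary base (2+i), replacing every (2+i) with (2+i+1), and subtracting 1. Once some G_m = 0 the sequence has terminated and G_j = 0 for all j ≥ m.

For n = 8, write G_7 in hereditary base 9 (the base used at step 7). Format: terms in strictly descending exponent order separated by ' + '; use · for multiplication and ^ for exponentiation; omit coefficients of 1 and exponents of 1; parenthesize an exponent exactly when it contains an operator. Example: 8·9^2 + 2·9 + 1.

8 —HB2→ 2^(2 + 1) —bump→ 3^(3 + 1) = 81 —(−1)→ 80
80 —HB3→ 2·3^3 + 2·3^2 + 2·3 + 2 —bump→ 2·4^4 + 2·4^2 + 2·4 + 2 = 554 —(−1)→ 553
553 —HB4→ 2·4^4 + 2·4^2 + 2·4 + 1 —bump→ 2·5^5 + 2·5^2 + 2·5 + 1 = 6311 —(−1)→ 6310
6310 —HB5→ 2·5^5 + 2·5^2 + 2·5 —bump→ 2·6^6 + 2·6^2 + 2·6 = 93396 —(−1)→ 93395
93395 —HB6→ 2·6^6 + 2·6^2 + 6 + 5 —bump→ 2·7^7 + 2·7^2 + 7 + 5 = 1647196 —(−1)→ 1647195
1647195 —HB7→ 2·7^7 + 2·7^2 + 7 + 4 —bump→ 2·8^8 + 2·8^2 + 8 + 4 = 33554572 —(−1)→ 33554571
33554571 —HB8→ 2·8^8 + 2·8^2 + 8 + 3 —bump→ 2·9^9 + 2·9^2 + 9 + 3 = 774841152 —(−1)→ 774841151
774841151 —HB9→ 2·9^9 + 2·9^2 + 9 + 2 —bump→ 2·10^10 + 2·10^2 + 10 + 2 = 20000000212 —(−1)→ 20000000211

2·9^9 + 2·9^2 + 9 + 2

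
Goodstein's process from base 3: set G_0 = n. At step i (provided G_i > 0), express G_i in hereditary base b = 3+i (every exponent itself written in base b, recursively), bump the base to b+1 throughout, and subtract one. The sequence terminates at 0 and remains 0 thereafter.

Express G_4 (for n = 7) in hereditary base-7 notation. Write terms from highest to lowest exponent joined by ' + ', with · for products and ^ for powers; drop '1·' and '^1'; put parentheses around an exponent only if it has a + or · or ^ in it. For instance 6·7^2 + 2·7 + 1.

step 0: 7 = 2·3 + 1; sub 4 for 3: 2·4 + 1; = 9; G_1 = 9−1 = 8
step 1: 8 = 2·4; sub 5 for 4: 2·5; = 10; G_2 = 10−1 = 9
step 2: 9 = 5 + 4; sub 6 for 5: 6 + 4; = 10; G_3 = 10−1 = 9
step 3: 9 = 6 + 3; sub 7 for 6: 7 + 3; = 10; G_4 = 10−1 = 9

7 + 2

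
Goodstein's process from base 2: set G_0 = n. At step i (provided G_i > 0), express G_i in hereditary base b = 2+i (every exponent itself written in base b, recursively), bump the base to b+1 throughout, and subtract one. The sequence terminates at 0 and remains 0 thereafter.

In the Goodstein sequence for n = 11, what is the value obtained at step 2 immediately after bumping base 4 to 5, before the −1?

15628

(0) 11|_2 = 2^(2 + 1) + 2 + 1 ↦ 3^(3 + 1) + 3 + 1|_3 = 85 ⇒ 84
(1) 84|_3 = 3^(3 + 1) + 3 ↦ 4^(4 + 1) + 4|_4 = 1028 ⇒ 1027
(2) 1027|_4 = 4^(4 + 1) + 3 ↦ 5^(5 + 1) + 3|_5 = 15628 ⇒ 15627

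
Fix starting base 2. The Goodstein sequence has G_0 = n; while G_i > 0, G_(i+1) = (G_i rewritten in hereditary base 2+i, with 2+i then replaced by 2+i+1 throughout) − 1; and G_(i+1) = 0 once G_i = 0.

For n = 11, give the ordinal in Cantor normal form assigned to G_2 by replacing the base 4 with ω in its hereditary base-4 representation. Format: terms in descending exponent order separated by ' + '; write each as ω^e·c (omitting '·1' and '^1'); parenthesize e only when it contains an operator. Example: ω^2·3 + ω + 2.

ω^(ω + 1) + 3

step 0: 11 = 2^(2 + 1) + 2 + 1; sub 3 for 2: 3^(3 + 1) + 3 + 1; = 85; G_1 = 85−1 = 84
step 1: 84 = 3^(3 + 1) + 3; sub 4 for 3: 4^(4 + 1) + 4; = 1028; G_2 = 1028−1 = 1027
step 2: 1027 = 4^(4 + 1) + 3; sub 5 for 4: 5^(5 + 1) + 3; = 15628; G_3 = 15628−1 = 15627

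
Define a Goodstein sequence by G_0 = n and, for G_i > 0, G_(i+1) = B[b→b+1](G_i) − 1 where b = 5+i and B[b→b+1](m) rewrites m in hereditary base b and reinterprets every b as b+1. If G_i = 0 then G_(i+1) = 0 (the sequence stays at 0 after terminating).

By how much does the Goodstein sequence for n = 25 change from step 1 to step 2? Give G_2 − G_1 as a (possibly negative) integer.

step 0: 25 = 5^2; sub 6 for 5: 6^2; = 36; G_1 = 36−1 = 35
step 1: 35 = 5·6 + 5; sub 7 for 6: 5·7 + 5; = 40; G_2 = 40−1 = 39

4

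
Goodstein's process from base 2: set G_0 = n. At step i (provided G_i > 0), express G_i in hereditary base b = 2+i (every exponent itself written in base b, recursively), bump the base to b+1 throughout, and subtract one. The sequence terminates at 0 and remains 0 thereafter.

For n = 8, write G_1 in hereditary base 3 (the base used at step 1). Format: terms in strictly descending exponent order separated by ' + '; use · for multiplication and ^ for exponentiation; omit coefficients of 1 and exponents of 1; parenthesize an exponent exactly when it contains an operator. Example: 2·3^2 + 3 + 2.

2·3^3 + 2·3^2 + 2·3 + 2

step 0: 8 = 2^(2 + 1); sub 3 for 2: 3^(3 + 1); = 81; G_1 = 81−1 = 80
step 1: 80 = 2·3^3 + 2·3^2 + 2·3 + 2; sub 4 for 3: 2·4^4 + 2·4^2 + 2·4 + 2; = 554; G_2 = 554−1 = 553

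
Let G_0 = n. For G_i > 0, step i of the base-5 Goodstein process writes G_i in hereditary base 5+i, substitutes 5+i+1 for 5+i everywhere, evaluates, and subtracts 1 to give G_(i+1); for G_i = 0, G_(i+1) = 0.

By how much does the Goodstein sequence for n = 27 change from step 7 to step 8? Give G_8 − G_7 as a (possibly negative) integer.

i=0: 27 = 5^2 + 2 (b=5); 5→6: 6^2 + 2 = 38; 38−1 = 37
i=1: 37 = 6^2 + 1 (b=6); 6→7: 7^2 + 1 = 50; 50−1 = 49
i=2: 49 = 7^2 (b=7); 7→8: 8^2 = 64; 64−1 = 63
i=3: 63 = 7·8 + 7 (b=8); 8→9: 7·9 + 7 = 70; 70−1 = 69
i=4: 69 = 7·9 + 6 (b=9); 9→10: 7·10 + 6 = 76; 76−1 = 75
i=5: 75 = 7·10 + 5 (b=10); 10→11: 7·11 + 5 = 82; 82−1 = 81
i=6: 81 = 7·11 + 4 (b=11); 11→12: 7·12 + 4 = 88; 88−1 = 87
i=7: 87 = 7·12 + 3 (b=12); 12→13: 7·13 + 3 = 94; 94−1 = 93

6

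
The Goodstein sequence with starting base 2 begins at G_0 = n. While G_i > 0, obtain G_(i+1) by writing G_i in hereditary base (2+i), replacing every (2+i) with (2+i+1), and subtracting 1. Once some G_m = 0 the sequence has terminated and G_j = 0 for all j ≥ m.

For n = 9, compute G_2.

1023

G_0=9  [base 2] 2^(2 + 1) + 1  →[2↦3]→  3^(3 + 1) + 1 = 82  −1 ⇒ G_1=81
G_1=81  [base 3] 3^(3 + 1)  →[3↦4]→  4^(4 + 1) = 1024  −1 ⇒ G_2=1023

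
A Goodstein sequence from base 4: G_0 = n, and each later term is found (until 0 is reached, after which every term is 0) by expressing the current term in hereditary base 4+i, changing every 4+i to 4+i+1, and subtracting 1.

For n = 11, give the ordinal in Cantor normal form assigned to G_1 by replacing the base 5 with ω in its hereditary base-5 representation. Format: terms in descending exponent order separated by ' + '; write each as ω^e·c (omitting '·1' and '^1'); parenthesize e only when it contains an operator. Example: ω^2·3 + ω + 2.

i=0: 11 = 2·4 + 3 (b=4); 4→5: 2·5 + 3 = 13; 13−1 = 12
i=1: 12 = 2·5 + 2 (b=5); 5→6: 2·6 + 2 = 14; 14−1 = 13

ω·2 + 2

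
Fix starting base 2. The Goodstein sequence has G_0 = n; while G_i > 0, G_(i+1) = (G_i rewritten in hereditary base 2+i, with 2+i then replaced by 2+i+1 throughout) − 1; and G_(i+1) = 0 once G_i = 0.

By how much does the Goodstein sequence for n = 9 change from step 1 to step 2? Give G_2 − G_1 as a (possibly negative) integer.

942

[0] 9 ≡ 2^(2 + 1) + 1 (base 2). Lift 3: 82. −1: 81.
[1] 81 ≡ 3^(3 + 1) (base 3). Lift 4: 1024. −1: 1023.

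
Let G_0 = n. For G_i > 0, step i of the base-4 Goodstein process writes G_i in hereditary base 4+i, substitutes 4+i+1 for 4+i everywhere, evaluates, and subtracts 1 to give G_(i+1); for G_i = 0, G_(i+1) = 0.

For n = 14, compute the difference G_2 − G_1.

2

G_0 = 14. HB_4(14) = 3·4 + 2. Bump = 17. G_1 = 16.
G_1 = 16. HB_5(16) = 3·5 + 1. Bump = 19. G_2 = 18.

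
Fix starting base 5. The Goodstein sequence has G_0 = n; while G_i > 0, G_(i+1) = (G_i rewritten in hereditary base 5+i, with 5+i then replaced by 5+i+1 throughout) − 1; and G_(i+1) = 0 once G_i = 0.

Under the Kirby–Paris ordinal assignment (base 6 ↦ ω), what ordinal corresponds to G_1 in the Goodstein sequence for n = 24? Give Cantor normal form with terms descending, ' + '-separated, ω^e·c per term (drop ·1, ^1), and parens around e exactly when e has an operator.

24 —HB5→ 4·5 + 4 —bump→ 4·6 + 4 = 28 —(−1)→ 27
27 —HB6→ 4·6 + 3 —bump→ 4·7 + 3 = 31 —(−1)→ 30

ω·4 + 3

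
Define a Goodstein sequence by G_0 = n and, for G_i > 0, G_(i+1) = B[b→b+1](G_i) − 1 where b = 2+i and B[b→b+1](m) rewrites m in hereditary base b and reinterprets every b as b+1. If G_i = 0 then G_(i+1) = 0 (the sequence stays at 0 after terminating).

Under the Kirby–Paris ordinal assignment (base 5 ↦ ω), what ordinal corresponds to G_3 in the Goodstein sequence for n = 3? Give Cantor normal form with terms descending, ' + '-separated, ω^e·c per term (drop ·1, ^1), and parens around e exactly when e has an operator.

step 0: 3 = 2 + 1; sub 3 for 2: 3 + 1; = 4; G_1 = 4−1 = 3
step 1: 3 = 3; sub 4 for 3: 4; = 4; G_2 = 4−1 = 3
step 2: 3 = 3; sub 5 for 4: 3; = 3; G_3 = 3−1 = 2
step 3: 2 = 2; sub 6 for 5: 2; = 2; G_4 = 2−1 = 1

2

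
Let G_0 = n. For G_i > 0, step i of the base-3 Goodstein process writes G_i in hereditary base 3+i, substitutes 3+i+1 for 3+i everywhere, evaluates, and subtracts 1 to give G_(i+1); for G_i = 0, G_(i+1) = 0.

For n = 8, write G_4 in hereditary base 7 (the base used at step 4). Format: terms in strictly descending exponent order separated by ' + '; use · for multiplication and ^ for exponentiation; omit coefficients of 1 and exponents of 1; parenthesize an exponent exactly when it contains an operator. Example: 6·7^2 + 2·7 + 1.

7 + 4

i=0: 8 = 2·3 + 2 (b=3); 3→4: 2·4 + 2 = 10; 10−1 = 9
i=1: 9 = 2·4 + 1 (b=4); 4→5: 2·5 + 1 = 11; 11−1 = 10
i=2: 10 = 2·5 (b=5); 5→6: 2·6 = 12; 12−1 = 11
i=3: 11 = 6 + 5 (b=6); 6→7: 7 + 5 = 12; 12−1 = 11
i=4: 11 = 7 + 4 (b=7); 7→8: 8 + 4 = 12; 12−1 = 11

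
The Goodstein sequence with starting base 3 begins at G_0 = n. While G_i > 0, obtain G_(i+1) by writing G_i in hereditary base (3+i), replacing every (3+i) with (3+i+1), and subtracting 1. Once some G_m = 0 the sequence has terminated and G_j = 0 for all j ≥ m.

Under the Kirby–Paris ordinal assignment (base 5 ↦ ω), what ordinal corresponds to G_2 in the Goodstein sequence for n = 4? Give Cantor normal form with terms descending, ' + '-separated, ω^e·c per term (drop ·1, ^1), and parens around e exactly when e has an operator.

step 0: 4 = 3 + 1; sub 4 for 3: 4 + 1; = 5; G_1 = 5−1 = 4
step 1: 4 = 4; sub 5 for 4: 5; = 5; G_2 = 5−1 = 4

4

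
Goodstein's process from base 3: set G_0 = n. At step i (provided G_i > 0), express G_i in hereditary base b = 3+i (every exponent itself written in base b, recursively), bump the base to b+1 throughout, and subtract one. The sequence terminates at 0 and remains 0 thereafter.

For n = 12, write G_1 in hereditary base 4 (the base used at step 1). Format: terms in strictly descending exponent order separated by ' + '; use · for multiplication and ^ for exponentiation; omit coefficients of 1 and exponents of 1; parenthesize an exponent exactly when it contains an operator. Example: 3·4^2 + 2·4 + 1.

(0) 12|_3 = 3^2 + 3 ↦ 4^2 + 4|_4 = 20 ⇒ 19
(1) 19|_4 = 4^2 + 3 ↦ 5^2 + 3|_5 = 28 ⇒ 27

4^2 + 3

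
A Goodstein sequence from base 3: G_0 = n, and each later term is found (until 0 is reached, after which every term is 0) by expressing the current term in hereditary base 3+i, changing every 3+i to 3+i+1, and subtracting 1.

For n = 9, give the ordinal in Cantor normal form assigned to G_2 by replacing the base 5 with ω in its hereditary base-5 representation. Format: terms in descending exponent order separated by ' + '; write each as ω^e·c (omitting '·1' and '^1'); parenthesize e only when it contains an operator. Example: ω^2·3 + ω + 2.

G_0=9  [base 3] 3^2  →[3↦4]→  4^2 = 16  −1 ⇒ G_1=15
G_1=15  [base 4] 3·4 + 3  →[4↦5]→  3·5 + 3 = 18  −1 ⇒ G_2=17

ω·3 + 2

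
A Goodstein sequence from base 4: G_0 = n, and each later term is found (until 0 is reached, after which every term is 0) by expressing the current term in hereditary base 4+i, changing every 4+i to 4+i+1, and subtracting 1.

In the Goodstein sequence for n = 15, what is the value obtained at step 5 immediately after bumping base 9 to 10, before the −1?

26

[0] 15 ≡ 3·4 + 3 (base 4). Lift 5: 18. −1: 17.
[1] 17 ≡ 3·5 + 2 (base 5). Lift 6: 20. −1: 19.
[2] 19 ≡ 3·6 + 1 (base 6). Lift 7: 22. −1: 21.
[3] 21 ≡ 3·7 (base 7). Lift 8: 24. −1: 23.
[4] 23 ≡ 2·8 + 7 (base 8). Lift 9: 25. −1: 24.
[5] 24 ≡ 2·9 + 6 (base 9). Lift 10: 26. −1: 25.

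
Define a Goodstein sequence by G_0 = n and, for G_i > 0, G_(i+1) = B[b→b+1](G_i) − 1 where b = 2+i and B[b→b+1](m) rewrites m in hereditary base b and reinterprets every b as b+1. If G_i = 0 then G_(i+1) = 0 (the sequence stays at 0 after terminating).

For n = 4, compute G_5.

base 2: 4 = 2^2; at 3: 3^3 = 27; next = 26
base 3: 26 = 2·3^2 + 2·3 + 2; at 4: 2·4^2 + 2·4 + 2 = 42; next = 41
base 4: 41 = 2·4^2 + 2·4 + 1; at 5: 2·5^2 + 2·5 + 1 = 61; next = 60
base 5: 60 = 2·5^2 + 2·5; at 6: 2·6^2 + 2·6 = 84; next = 83
base 6: 83 = 2·6^2 + 6 + 5; at 7: 2·7^2 + 7 + 5 = 110; next = 109
base 7: 109 = 2·7^2 + 7 + 4; at 8: 2·8^2 + 8 + 4 = 140; next = 139

109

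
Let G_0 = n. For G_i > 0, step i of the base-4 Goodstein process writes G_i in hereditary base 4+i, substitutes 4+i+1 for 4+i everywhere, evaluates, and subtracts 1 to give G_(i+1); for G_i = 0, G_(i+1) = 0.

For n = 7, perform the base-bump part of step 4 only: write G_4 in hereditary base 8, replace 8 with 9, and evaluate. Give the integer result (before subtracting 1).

7

(0) 7|_4 = 4 + 3 ↦ 5 + 3|_5 = 8 ⇒ 7
(1) 7|_5 = 5 + 2 ↦ 6 + 2|_6 = 8 ⇒ 7
(2) 7|_6 = 6 + 1 ↦ 7 + 1|_7 = 8 ⇒ 7
(3) 7|_7 = 7 ↦ 8|_8 = 8 ⇒ 7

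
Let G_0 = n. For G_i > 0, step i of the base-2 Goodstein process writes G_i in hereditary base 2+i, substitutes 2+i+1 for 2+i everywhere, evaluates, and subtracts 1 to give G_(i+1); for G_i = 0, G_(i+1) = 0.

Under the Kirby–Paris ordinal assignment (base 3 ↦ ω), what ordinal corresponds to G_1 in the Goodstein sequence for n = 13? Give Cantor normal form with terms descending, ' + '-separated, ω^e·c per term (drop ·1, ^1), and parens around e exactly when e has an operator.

ω^(ω + 1) + ω^ω

G_0 = 13. HB_2(13) = 2^(2 + 1) + 2^2 + 1. Bump = 109. G_1 = 108.
G_1 = 108. HB_3(108) = 3^(3 + 1) + 3^3. Bump = 1280. G_2 = 1279.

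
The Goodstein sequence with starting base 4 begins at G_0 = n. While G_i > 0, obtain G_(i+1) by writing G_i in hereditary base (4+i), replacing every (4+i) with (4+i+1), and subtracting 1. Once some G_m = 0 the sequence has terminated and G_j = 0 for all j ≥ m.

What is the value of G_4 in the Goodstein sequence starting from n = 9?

11

(0) 9|_4 = 2·4 + 1 ↦ 2·5 + 1|_5 = 11 ⇒ 10
(1) 10|_5 = 2·5 ↦ 2·6|_6 = 12 ⇒ 11
(2) 11|_6 = 6 + 5 ↦ 7 + 5|_7 = 12 ⇒ 11
(3) 11|_7 = 7 + 4 ↦ 8 + 4|_8 = 12 ⇒ 11
(4) 11|_8 = 8 + 3 ↦ 9 + 3|_9 = 12 ⇒ 11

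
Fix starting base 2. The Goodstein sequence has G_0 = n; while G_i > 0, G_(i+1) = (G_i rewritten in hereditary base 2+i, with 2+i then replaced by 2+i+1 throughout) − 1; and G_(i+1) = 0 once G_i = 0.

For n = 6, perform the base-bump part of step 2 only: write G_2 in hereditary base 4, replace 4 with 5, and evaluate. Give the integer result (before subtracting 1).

6 —HB2→ 2^2 + 2 —bump→ 3^3 + 3 = 30 —(−1)→ 29
29 —HB3→ 3^3 + 2 —bump→ 4^4 + 2 = 258 —(−1)→ 257
257 —HB4→ 4^4 + 1 —bump→ 5^5 + 1 = 3126 —(−1)→ 3125

3126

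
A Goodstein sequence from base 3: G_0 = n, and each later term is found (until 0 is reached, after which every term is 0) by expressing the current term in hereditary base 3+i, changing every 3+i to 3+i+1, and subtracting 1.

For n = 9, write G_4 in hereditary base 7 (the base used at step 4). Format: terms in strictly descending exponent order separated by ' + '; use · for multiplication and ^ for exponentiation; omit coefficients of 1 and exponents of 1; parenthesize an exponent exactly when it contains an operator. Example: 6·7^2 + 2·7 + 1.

3·7

G_0 = 9. HB_3(9) = 3^2. Bump = 16. G_1 = 15.
G_1 = 15. HB_4(15) = 3·4 + 3. Bump = 18. G_2 = 17.
G_2 = 17. HB_5(17) = 3·5 + 2. Bump = 20. G_3 = 19.
G_3 = 19. HB_6(19) = 3·6 + 1. Bump = 22. G_4 = 21.
G_4 = 21. HB_7(21) = 3·7. Bump = 24. G_5 = 23.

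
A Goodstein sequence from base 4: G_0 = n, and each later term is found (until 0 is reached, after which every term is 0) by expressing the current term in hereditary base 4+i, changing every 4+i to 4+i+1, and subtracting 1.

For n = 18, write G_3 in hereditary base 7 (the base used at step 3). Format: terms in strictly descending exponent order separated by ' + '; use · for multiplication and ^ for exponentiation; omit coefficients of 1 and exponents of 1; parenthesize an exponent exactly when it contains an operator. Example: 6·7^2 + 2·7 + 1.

6·7 + 6

G_0=18  [base 4] 4^2 + 2  →[4↦5]→  5^2 + 2 = 27  −1 ⇒ G_1=26
G_1=26  [base 5] 5^2 + 1  →[5↦6]→  6^2 + 1 = 37  −1 ⇒ G_2=36
G_2=36  [base 6] 6^2  →[6↦7]→  7^2 = 49  −1 ⇒ G_3=48
G_3=48  [base 7] 6·7 + 6  →[7↦8]→  6·8 + 6 = 54  −1 ⇒ G_4=53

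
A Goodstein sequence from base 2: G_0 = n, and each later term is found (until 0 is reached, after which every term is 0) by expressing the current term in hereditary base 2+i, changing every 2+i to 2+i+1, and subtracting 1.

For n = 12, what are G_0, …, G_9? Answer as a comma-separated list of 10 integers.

(0) 12|_2 = 2^(2 + 1) + 2^2 ↦ 3^(3 + 1) + 3^3|_3 = 108 ⇒ 107
(1) 107|_3 = 3^(3 + 1) + 2·3^2 + 2·3 + 2 ↦ 4^(4 + 1) + 2·4^2 + 2·4 + 2|_4 = 1066 ⇒ 1065
(2) 1065|_4 = 4^(4 + 1) + 2·4^2 + 2·4 + 1 ↦ 5^(5 + 1) + 2·5^2 + 2·5 + 1|_5 = 15686 ⇒ 15685
(3) 15685|_5 = 5^(5 + 1) + 2·5^2 + 2·5 ↦ 6^(6 + 1) + 2·6^2 + 2·6|_6 = 280020 ⇒ 280019
(4) 280019|_6 = 6^(6 + 1) + 2·6^2 + 6 + 5 ↦ 7^(7 + 1) + 2·7^2 + 7 + 5|_7 = 5764911 ⇒ 5764910
(5) 5764910|_7 = 7^(7 + 1) + 2·7^2 + 7 + 4 ↦ 8^(8 + 1) + 2·8^2 + 8 + 4|_8 = 134217868 ⇒ 134217867
(6) 134217867|_8 = 8^(8 + 1) + 2·8^2 + 8 + 3 ↦ 9^(9 + 1) + 2·9^2 + 9 + 3|_9 = 3486784575 ⇒ 3486784574
(7) 3486784574|_9 = 9^(9 + 1) + 2·9^2 + 9 + 2 ↦ 10^(10 + 1) + 2·10^2 + 10 + 2|_10 = 100000000212 ⇒ 100000000211
(8) 100000000211|_10 = 10^(10 + 1) + 2·10^2 + 10 + 1 ↦ 11^(11 + 1) + 2·11^2 + 11 + 1|_11 = 3138428376975 ⇒ 3138428376974

12, 107, 1065, 15685, 280019, 5764910, 134217867, 3486784574, 100000000211, 3138428376974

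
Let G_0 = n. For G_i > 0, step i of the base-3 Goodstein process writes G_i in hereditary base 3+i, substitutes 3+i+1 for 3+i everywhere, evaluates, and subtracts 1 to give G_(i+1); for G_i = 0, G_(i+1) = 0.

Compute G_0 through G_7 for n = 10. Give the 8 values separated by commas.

G_0 = 10. HB_3(10) = 3^2 + 1. Bump = 17. G_1 = 16.
G_1 = 16. HB_4(16) = 4^2. Bump = 25. G_2 = 24.
G_2 = 24. HB_5(24) = 4·5 + 4. Bump = 28. G_3 = 27.
G_3 = 27. HB_6(27) = 4·6 + 3. Bump = 31. G_4 = 30.
G_4 = 30. HB_7(30) = 4·7 + 2. Bump = 34. G_5 = 33.
G_5 = 33. HB_8(33) = 4·8 + 1. Bump = 37. G_6 = 36.
G_6 = 36. HB_9(36) = 4·9. Bump = 40. G_7 = 39.

10, 16, 24, 27, 30, 33, 36, 39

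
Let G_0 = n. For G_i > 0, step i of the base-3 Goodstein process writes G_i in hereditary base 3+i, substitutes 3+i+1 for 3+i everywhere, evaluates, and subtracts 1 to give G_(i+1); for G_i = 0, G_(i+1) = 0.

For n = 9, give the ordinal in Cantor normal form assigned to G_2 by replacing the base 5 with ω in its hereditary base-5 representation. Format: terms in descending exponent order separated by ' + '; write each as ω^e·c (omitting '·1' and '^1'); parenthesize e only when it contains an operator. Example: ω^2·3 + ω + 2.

ω·3 + 2

step 0: 9 = 3^2; sub 4 for 3: 4^2; = 16; G_1 = 16−1 = 15
step 1: 15 = 3·4 + 3; sub 5 for 4: 3·5 + 3; = 18; G_2 = 18−1 = 17
step 2: 17 = 3·5 + 2; sub 6 for 5: 3·6 + 2; = 20; G_3 = 20−1 = 19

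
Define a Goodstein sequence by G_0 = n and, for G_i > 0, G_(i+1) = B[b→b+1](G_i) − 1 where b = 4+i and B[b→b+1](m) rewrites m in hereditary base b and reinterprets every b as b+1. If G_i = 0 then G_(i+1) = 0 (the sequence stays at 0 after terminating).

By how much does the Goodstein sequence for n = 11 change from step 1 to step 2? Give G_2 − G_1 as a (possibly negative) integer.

1

base 4: 11 = 2·4 + 3; at 5: 2·5 + 3 = 13; next = 12
base 5: 12 = 2·5 + 2; at 6: 2·6 + 2 = 14; next = 13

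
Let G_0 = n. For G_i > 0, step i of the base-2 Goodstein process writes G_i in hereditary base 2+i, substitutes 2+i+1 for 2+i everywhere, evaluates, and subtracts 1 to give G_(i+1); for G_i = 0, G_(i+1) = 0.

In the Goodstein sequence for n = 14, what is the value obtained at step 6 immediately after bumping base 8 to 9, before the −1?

step 0: 14 = 2^(2 + 1) + 2^2 + 2; sub 3 for 2: 3^(3 + 1) + 3^3 + 3; = 111; G_1 = 111−1 = 110
step 1: 110 = 3^(3 + 1) + 3^3 + 2; sub 4 for 3: 4^(4 + 1) + 4^4 + 2; = 1282; G_2 = 1282−1 = 1281
step 2: 1281 = 4^(4 + 1) + 4^4 + 1; sub 5 for 4: 5^(5 + 1) + 5^5 + 1; = 18751; G_3 = 18751−1 = 18750
step 3: 18750 = 5^(5 + 1) + 5^5; sub 6 for 5: 6^(6 + 1) + 6^6; = 326592; G_4 = 326592−1 = 326591
step 4: 326591 = 6^(6 + 1) + 5·6^5 + 5·6^4 + 5·6^3 + 5·6^2 + 5·6 + 5; sub 7 for 6: 7^(7 + 1) + 5·7^5 + 5·7^4 + 5·7^3 + 5·7^2 + 5·7 + 5; = 5862841; G_5 = 5862841−1 = 5862840
step 5: 5862840 = 7^(7 + 1) + 5·7^5 + 5·7^4 + 5·7^3 + 5·7^2 + 5·7 + 4; sub 8 for 7: 8^(8 + 1) + 5·8^5 + 5·8^4 + 5·8^3 + 5·8^2 + 5·8 + 4; = 134404972; G_6 = 134404972−1 = 134404971

3487116549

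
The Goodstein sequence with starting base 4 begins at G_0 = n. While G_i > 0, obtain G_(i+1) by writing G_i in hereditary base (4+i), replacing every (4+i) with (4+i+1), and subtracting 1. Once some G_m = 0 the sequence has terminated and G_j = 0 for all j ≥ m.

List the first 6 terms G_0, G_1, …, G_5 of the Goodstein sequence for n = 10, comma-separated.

10, 11, 12, 13, 13, 13

base 4: 10 = 2·4 + 2; at 5: 2·5 + 2 = 12; next = 11
base 5: 11 = 2·5 + 1; at 6: 2·6 + 1 = 13; next = 12
base 6: 12 = 2·6; at 7: 2·7 = 14; next = 13
base 7: 13 = 7 + 6; at 8: 8 + 6 = 14; next = 13
base 8: 13 = 8 + 5; at 9: 9 + 5 = 14; next = 13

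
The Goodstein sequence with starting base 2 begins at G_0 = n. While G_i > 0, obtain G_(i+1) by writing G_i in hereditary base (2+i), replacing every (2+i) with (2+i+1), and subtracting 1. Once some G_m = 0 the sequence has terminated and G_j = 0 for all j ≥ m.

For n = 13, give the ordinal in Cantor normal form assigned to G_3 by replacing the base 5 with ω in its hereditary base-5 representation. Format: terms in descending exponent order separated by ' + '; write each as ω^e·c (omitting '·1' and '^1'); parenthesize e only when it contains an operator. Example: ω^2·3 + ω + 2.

ω^(ω + 1) + ω^3·3 + ω^2·3 + ω·3 + 2

base 2: 13 = 2^(2 + 1) + 2^2 + 1; at 3: 3^(3 + 1) + 3^3 + 1 = 109; next = 108
base 3: 108 = 3^(3 + 1) + 3^3; at 4: 4^(4 + 1) + 4^4 = 1280; next = 1279
base 4: 1279 = 4^(4 + 1) + 3·4^3 + 3·4^2 + 3·4 + 3; at 5: 5^(5 + 1) + 3·5^3 + 3·5^2 + 3·5 + 3 = 16093; next = 16092
base 5: 16092 = 5^(5 + 1) + 3·5^3 + 3·5^2 + 3·5 + 2; at 6: 6^(6 + 1) + 3·6^3 + 3·6^2 + 3·6 + 2 = 280712; next = 280711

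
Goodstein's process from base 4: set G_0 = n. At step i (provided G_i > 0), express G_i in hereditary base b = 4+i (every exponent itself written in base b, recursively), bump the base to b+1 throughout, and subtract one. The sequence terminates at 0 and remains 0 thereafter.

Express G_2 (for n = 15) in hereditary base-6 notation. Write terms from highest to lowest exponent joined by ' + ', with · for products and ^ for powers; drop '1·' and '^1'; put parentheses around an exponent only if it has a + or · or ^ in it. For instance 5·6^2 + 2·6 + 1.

G_0=15  [base 4] 3·4 + 3  →[4↦5]→  3·5 + 3 = 18  −1 ⇒ G_1=17
G_1=17  [base 5] 3·5 + 2  →[5↦6]→  3·6 + 2 = 20  −1 ⇒ G_2=19
G_2=19  [base 6] 3·6 + 1  →[6↦7]→  3·7 + 1 = 22  −1 ⇒ G_3=21

3·6 + 1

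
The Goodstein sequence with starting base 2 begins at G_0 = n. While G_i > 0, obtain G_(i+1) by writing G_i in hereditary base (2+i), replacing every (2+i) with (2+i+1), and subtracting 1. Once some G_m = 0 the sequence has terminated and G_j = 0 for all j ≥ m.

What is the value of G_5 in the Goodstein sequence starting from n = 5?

1197

i=0: 5 = 2^2 + 1 (b=2); 2→3: 3^3 + 1 = 28; 28−1 = 27
i=1: 27 = 3^3 (b=3); 3→4: 4^4 = 256; 256−1 = 255
i=2: 255 = 3·4^3 + 3·4^2 + 3·4 + 3 (b=4); 4→5: 3·5^3 + 3·5^2 + 3·5 + 3 = 468; 468−1 = 467
i=3: 467 = 3·5^3 + 3·5^2 + 3·5 + 2 (b=5); 5→6: 3·6^3 + 3·6^2 + 3·6 + 2 = 776; 776−1 = 775
i=4: 775 = 3·6^3 + 3·6^2 + 3·6 + 1 (b=6); 6→7: 3·7^3 + 3·7^2 + 3·7 + 1 = 1198; 1198−1 = 1197
i=5: 1197 = 3·7^3 + 3·7^2 + 3·7 (b=7); 7→8: 3·8^3 + 3·8^2 + 3·8 = 1752; 1752−1 = 1751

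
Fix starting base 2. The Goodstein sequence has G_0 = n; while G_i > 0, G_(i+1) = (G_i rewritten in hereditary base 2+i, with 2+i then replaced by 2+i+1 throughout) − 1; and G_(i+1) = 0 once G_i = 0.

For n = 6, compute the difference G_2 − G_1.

228

(0) 6|_2 = 2^2 + 2 ↦ 3^3 + 3|_3 = 30 ⇒ 29
(1) 29|_3 = 3^3 + 2 ↦ 4^4 + 2|_4 = 258 ⇒ 257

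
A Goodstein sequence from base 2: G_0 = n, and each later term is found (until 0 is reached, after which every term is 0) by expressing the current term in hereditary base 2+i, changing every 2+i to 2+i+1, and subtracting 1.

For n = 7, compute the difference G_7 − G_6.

G_0=7  [base 2] 2^2 + 2 + 1  →[2↦3]→  3^3 + 3 + 1 = 31  −1 ⇒ G_1=30
G_1=30  [base 3] 3^3 + 3  →[3↦4]→  4^4 + 4 = 260  −1 ⇒ G_2=259
G_2=259  [base 4] 4^4 + 3  →[4↦5]→  5^5 + 3 = 3128  −1 ⇒ G_3=3127
G_3=3127  [base 5] 5^5 + 2  →[5↦6]→  6^6 + 2 = 46658  −1 ⇒ G_4=46657
G_4=46657  [base 6] 6^6 + 1  →[6↦7]→  7^7 + 1 = 823544  −1 ⇒ G_5=823543
G_5=823543  [base 7] 7^7  →[7↦8]→  8^8 = 16777216  −1 ⇒ G_6=16777215
G_6=16777215  [base 8] 7·8^7 + 7·8^6 + 7·8^5 + 7·8^4 + 7·8^3 + 7·8^2 + 7·8 + 7  →[8↦9]→  7·9^7 + 7·9^6 + 7·9^5 + 7·9^4 + 7·9^3 + 7·9^2 + 7·9 + 7 = 37665880  −1 ⇒ G_7=37665879

20888664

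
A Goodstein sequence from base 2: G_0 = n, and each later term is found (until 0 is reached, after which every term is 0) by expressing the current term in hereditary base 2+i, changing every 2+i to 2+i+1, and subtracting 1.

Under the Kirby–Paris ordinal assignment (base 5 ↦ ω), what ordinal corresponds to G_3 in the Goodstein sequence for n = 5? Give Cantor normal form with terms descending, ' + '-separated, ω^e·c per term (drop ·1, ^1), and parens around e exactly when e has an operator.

G_0=5  [base 2] 2^2 + 1  →[2↦3]→  3^3 + 1 = 28  −1 ⇒ G_1=27
G_1=27  [base 3] 3^3  →[3↦4]→  4^4 = 256  −1 ⇒ G_2=255
G_2=255  [base 4] 3·4^3 + 3·4^2 + 3·4 + 3  →[4↦5]→  3·5^3 + 3·5^2 + 3·5 + 3 = 468  −1 ⇒ G_3=467
G_3=467  [base 5] 3·5^3 + 3·5^2 + 3·5 + 2  →[5↦6]→  3·6^3 + 3·6^2 + 3·6 + 2 = 776  −1 ⇒ G_4=775

ω^3·3 + ω^2·3 + ω·3 + 2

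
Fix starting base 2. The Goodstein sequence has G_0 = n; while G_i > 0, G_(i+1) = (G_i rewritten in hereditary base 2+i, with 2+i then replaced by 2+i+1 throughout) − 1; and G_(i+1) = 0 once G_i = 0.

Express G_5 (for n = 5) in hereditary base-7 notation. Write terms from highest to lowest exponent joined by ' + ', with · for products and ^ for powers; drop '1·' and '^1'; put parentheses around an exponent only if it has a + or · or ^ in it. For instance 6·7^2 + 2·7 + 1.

3·7^3 + 3·7^2 + 3·7

[0] 5 ≡ 2^2 + 1 (base 2). Lift 3: 28. −1: 27.
[1] 27 ≡ 3^3 (base 3). Lift 4: 256. −1: 255.
[2] 255 ≡ 3·4^3 + 3·4^2 + 3·4 + 3 (base 4). Lift 5: 468. −1: 467.
[3] 467 ≡ 3·5^3 + 3·5^2 + 3·5 + 2 (base 5). Lift 6: 776. −1: 775.
[4] 775 ≡ 3·6^3 + 3·6^2 + 3·6 + 1 (base 6). Lift 7: 1198. −1: 1197.
[5] 1197 ≡ 3·7^3 + 3·7^2 + 3·7 (base 7). Lift 8: 1752. −1: 1751.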